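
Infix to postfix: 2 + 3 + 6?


Left to right (same or higher precedence on left)
Postfix: 2 3 + 6 +


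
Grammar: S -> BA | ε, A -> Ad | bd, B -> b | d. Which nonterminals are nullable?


A nonterminal is nullable iff some alternative derives ε (directly, or every symbol in it is nullable)
Nullable: {S}


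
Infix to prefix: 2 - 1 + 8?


left-to-right (same/higher precedence on left): tree is (+ (- 2 1) 8)
Prefix: + - 2 1 8


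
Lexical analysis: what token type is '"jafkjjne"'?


Pattern: double-quoted sequence
Type: STRING_LITERAL


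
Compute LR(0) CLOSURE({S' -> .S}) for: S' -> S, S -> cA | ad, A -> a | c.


Start: S' -> .S
For each item with dot before a nonterminal B, add B -> .γ for every B-production
Closure: [S' -> .S, S -> .cA, S -> .ad]


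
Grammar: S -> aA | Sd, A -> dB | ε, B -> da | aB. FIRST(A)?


Per alternative of A: FIRST(dB) = {d}; FIRST(ε) = {ε}
FIRST(A) = {d, ε}


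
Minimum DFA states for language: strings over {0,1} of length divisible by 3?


Track length mod 3: states 0..2, accept at 0
Minimal DFA: 3 states


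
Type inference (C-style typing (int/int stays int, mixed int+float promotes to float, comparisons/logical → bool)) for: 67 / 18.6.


Operand types: int / float
Rule: mixed int/float promotes to float; int/int stays int
Result type: float


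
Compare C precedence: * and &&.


'*' is multiplicative (level 10); '&&' is logical AND (level 2)
Higher level binds tighter
'*' has higher precedence than '&&'


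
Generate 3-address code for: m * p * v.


Break into single-operator statements:
t1 = m * p
t2 = t1 * v


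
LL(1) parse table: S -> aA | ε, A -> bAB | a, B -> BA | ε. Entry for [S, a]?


For [S, a]: 'a' ∈ FIRST(aA)
Entry: S -> aA


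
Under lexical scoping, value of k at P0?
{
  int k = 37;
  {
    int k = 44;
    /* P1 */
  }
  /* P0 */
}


k declared in the same block as P0
k = 37


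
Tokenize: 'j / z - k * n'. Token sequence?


Scan left to right, longest-match per lexeme
Tokens: ID(j), OP(/), ID(z), OP(-), ID(k), OP(*), ID(n)


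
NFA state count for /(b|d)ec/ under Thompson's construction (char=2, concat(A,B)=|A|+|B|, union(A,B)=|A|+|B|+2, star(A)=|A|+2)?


Syntax tree has 4 char leaf(s), 1 union(s), 0 star(s)
chars contribute 4×2 = 8; each union adds +2; each star adds +2
Total: 8 + 2 + 0 = 10 states


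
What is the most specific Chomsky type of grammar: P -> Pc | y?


Left-linear: every RHS is a terminal or one nonterminal followed by a terminal
Classification: Type 3 (Regular)


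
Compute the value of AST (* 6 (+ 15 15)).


Evaluate inner: (+ 15 15) = 30
Evaluate root: (* 6 30) = 180
Result: 180


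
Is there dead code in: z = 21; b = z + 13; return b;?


z is read by b's definition; b is returned
No dead code


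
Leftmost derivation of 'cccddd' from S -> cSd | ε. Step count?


Derivation: S => cSd => ccSdd => cccSddd => cccddd
Steps: 4


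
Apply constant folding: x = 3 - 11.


3 - 11 = -8 at compile time
Optimized: x = -8


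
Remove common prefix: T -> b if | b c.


Common prefix: 'b'
Factored: T -> b T', T' -> if | c


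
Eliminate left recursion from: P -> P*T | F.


Left-recursive alternatives: P*T; non-recursive: F
Introduce P': P -> FP', P' -> *TP' | ε


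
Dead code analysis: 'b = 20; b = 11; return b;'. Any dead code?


first assignment to b is overwritten before any read
Dead: 'b = 20'


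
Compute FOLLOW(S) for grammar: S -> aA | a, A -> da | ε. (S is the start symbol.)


$ ∈ FOLLOW(S). For each A -> αBβ: add FIRST(β)\{ε} to FOLLOW(B); if β nullable, add FOLLOW(A).
FOLLOW(S) = {$}


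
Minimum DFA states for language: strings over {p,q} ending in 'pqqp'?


Track the longest suffix of input matching a prefix of 'pqqp': 5 classes (prefixes of length 0..4)
Minimal DFA: 5 states


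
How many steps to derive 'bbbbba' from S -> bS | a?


Derivation: S => bS => bbS => bbbS => bbbbS => bbbbbS => bbbbba
Steps: 6


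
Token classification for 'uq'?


Pattern: letter/underscore followed by alphanumerics, not a keyword
Type: IDENTIFIER


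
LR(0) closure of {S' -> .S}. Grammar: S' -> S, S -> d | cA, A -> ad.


Start: S' -> .S
For each item with dot before a nonterminal B, add B -> .γ for every B-production
Closure: [S' -> .S, S -> .d, S -> .cA]


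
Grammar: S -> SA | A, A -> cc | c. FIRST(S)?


Per alternative of S: FIRST(SA) = {c}; FIRST(A) = {c}
FIRST(S) = {c}


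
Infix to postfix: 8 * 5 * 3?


Left to right (same or higher precedence on left)
Postfix: 8 5 * 3 *


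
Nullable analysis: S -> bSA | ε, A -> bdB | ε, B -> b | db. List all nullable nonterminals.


A nonterminal is nullable iff some alternative derives ε (directly, or every symbol in it is nullable)
Nullable: {A, S}


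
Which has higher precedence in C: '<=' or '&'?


'<=' is relational (level 7); '&' is bitwise AND (level 5)
Higher level binds tighter
'<=' has higher precedence than '&'


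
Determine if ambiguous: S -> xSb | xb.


balanced x^n…b^n: each string has a unique parse
Unambiguous


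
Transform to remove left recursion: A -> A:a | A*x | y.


Left-recursive alternatives: A:a, A*x; non-recursive: y
Introduce A': A -> yA', A' -> :aA' | *xA' | ε


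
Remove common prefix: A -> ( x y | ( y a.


Common prefix: '('
Factored: A -> ( A', A' -> x y | y a


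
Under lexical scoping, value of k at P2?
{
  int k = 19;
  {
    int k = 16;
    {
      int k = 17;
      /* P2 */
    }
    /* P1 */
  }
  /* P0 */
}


k declared in the same block as P2
k = 17


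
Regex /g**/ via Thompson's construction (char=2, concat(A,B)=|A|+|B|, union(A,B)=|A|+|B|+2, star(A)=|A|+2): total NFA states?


Syntax tree has 1 char leaf(s), 0 union(s), 2 star(s)
chars contribute 1×2 = 2; each union adds +2; each star adds +2
Total: 2 + 0 + 4 = 6 states


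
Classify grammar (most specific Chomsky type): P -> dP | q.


Right-linear: every RHS is a terminal or a terminal followed by one nonterminal
Classification: Type 3 (Regular)


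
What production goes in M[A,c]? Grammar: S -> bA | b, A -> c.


For [A, c]: 'c' ∈ FIRST(c)
Entry: A -> c


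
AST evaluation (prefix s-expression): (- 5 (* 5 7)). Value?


Evaluate inner: (* 5 7) = 35
Evaluate root: (- 5 35) = -30
Result: -30


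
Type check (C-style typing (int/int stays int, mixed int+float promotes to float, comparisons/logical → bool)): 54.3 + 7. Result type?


Operand types: float + int
Rule: mixed int/float promotes to float; int/int stays int
Result type: float


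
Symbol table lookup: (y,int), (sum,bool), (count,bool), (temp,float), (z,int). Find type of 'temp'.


Lookup 'temp' → type float


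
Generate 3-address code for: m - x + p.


Break into single-operator statements:
t1 = m - x
t2 = t1 + p


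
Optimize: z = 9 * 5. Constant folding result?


9 * 5 = 45 at compile time
Optimized: z = 45


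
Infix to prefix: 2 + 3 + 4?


left-to-right (same/higher precedence on left): tree is (+ (+ 2 3) 4)
Prefix: + + 2 3 4


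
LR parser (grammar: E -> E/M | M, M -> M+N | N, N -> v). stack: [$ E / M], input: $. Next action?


handle 'E/M' on top; lookahead ∈ FOLLOW(E) = {/, $}
Action: reduce (E -> E/M)


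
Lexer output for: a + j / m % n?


Scan left to right, longest-match per lexeme
Tokens: ID(a), OP(+), ID(j), OP(/), ID(m), OP(%), ID(n)


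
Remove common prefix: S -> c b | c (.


Common prefix: 'c'
Factored: S -> c S', S' -> b | (


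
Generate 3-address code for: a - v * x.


Break into single-operator statements:
t1 = v * x
t2 = a - t1


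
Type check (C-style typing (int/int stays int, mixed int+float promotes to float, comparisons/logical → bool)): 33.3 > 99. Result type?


Operand types: float > int
Rule: comparison yields bool
Result type: bool


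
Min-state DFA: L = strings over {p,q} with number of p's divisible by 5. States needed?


Track (count of p) mod 5: states 0..4, accept at 0
Minimal DFA: 5 states


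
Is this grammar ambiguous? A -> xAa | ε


balanced x^n…a^n: each string has a unique parse
Unambiguous


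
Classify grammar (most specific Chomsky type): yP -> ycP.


LHS has context (more than one symbol) and |LHS| ≤ |RHS|
Classification: Type 1 (Context-Sensitive)


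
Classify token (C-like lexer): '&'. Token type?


Pattern: operator symbol
Type: OPERATOR


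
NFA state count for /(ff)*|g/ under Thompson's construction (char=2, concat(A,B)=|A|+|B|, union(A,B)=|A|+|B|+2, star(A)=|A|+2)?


Syntax tree has 3 char leaf(s), 1 union(s), 1 star(s)
chars contribute 3×2 = 6; each union adds +2; each star adds +2
Total: 6 + 2 + 2 = 10 states


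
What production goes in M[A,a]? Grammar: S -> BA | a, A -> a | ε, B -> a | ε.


For [A, a]: 'a' ∈ FIRST(a)
Entry: A -> a


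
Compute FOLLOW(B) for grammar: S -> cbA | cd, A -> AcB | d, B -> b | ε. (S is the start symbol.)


$ ∈ FOLLOW(S). For each A -> αBβ: add FIRST(β)\{ε} to FOLLOW(B); if β nullable, add FOLLOW(A).
FOLLOW(B) = {$, c}


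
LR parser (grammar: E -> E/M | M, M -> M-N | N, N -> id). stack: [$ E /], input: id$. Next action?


no handle ('E/' is not any RHS); shift 'id'
Action: shift


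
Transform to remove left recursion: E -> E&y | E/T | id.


Left-recursive alternatives: E&y, E/T; non-recursive: id
Introduce E': E -> idE', E' -> &yE' | /TE' | ε


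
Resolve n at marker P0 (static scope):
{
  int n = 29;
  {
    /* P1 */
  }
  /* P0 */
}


n declared in the same block as P0
n = 29


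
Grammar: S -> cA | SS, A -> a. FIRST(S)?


Per alternative of S: FIRST(cA) = {c}; FIRST(SS) = {c}
FIRST(S) = {c}


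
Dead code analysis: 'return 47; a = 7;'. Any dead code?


statement follows a return and is unreachable
Dead: 'a = 7'


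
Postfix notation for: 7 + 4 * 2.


* has higher precedence, evaluate 4*2 first
Postfix: 7 4 2 * +


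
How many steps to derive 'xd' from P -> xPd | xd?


Derivation: P => xd
Steps: 1


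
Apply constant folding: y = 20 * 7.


20 * 7 = 140 at compile time
Optimized: y = 140


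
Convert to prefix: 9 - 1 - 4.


left-to-right (same/higher precedence on left): tree is (- (- 9 1) 4)
Prefix: - - 9 1 4


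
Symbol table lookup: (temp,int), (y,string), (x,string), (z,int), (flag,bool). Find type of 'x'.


Lookup 'x' → type string


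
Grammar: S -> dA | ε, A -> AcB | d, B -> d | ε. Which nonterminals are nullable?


A nonterminal is nullable iff some alternative derives ε (directly, or every symbol in it is nullable)
Nullable: {B, S}


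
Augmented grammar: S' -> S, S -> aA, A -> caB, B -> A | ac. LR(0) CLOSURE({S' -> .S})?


Start: S' -> .S
For each item with dot before a nonterminal B, add B -> .γ for every B-production
Closure: [S' -> .S, S -> .aA]


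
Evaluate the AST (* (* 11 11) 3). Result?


Evaluate inner: (* 11 11) = 121
Evaluate root: (* 121 3) = 363
Result: 363


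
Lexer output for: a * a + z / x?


Scan left to right, longest-match per lexeme
Tokens: ID(a), OP(*), ID(a), OP(+), ID(z), OP(/), ID(x)


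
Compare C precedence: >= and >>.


'>>' is shift (level 8); '>=' is relational (level 7)
Higher level binds tighter
'>>' has higher precedence than '>='


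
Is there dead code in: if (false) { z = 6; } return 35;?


condition is constant false, so the whole block is unreachable
Dead: 'if (false) { z = 6; }'


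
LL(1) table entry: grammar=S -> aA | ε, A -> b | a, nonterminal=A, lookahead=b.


For [A, b]: 'b' ∈ FIRST(b)
Entry: A -> b


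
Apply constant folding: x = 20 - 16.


20 - 16 = 4 at compile time
Optimized: x = 4


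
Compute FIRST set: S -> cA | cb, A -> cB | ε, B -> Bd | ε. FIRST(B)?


Per alternative of B: FIRST(Bd) = {d}; FIRST(ε) = {ε}
FIRST(B) = {d, ε}


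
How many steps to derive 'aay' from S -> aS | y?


Derivation: S => aS => aaS => aay
Steps: 3


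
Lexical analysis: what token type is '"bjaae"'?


Pattern: double-quoted sequence
Type: STRING_LITERAL


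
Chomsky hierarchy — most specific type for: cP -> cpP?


LHS has context (more than one symbol) and |LHS| ≤ |RHS|
Classification: Type 1 (Context-Sensitive)


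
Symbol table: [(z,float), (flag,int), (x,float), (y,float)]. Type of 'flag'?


Lookup 'flag' → type int


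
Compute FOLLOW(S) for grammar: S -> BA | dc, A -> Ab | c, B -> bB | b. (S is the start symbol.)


$ ∈ FOLLOW(S). For each A -> αBβ: add FIRST(β)\{ε} to FOLLOW(B); if β nullable, add FOLLOW(A).
FOLLOW(S) = {$}


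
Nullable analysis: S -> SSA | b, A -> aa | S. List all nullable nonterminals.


A nonterminal is nullable iff some alternative derives ε (directly, or every symbol in it is nullable)
Nullable: {}


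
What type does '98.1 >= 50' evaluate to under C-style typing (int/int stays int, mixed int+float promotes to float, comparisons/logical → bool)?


Operand types: float >= int
Rule: comparison yields bool
Result type: bool


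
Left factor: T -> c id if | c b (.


Common prefix: 'c'
Factored: T -> c T', T' -> id if | b (


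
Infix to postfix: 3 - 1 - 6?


Left to right (same or higher precedence on left)
Postfix: 3 1 - 6 -


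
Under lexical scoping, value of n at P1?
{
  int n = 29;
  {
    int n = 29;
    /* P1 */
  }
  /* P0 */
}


n declared in the same block as P1
n = 29


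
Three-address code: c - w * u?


Break into single-operator statements:
t1 = w * u
t2 = c - t1


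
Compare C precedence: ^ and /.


'/' is multiplicative (level 10); '^' is bitwise XOR (level 4)
Higher level binds tighter
'/' has higher precedence than '^'


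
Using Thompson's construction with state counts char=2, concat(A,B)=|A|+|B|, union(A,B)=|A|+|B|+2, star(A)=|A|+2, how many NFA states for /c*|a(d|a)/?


Syntax tree has 4 char leaf(s), 2 union(s), 1 star(s)
chars contribute 4×2 = 8; each union adds +2; each star adds +2
Total: 8 + 4 + 2 = 14 states


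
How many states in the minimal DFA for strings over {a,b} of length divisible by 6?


Track length mod 6: states 0..5, accept at 0
Minimal DFA: 6 states


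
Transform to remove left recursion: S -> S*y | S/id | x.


Left-recursive alternatives: S*y, S/id; non-recursive: x
Introduce S': S -> xS', S' -> *yS' | /idS' | ε


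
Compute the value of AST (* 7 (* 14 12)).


Evaluate inner: (* 14 12) = 168
Evaluate root: (* 7 168) = 1176
Result: 1176


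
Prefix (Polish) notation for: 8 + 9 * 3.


'*' binds tighter: tree is (+ 8 (* 9 3))
Prefix: + 8 * 9 3


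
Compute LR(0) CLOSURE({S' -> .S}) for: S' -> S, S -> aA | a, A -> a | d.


Start: S' -> .S
For each item with dot before a nonterminal B, add B -> .γ for every B-production
Closure: [S' -> .S, S -> .aA, S -> .a]


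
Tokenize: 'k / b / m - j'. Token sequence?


Scan left to right, longest-match per lexeme
Tokens: ID(k), OP(/), ID(b), OP(/), ID(m), OP(-), ID(j)


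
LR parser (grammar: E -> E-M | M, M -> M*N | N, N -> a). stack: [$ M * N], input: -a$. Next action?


handle 'M*N' on top
Action: reduce (M -> M*N)


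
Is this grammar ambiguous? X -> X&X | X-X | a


'a&a-a' has two parse trees (no precedence encoded between & and -)
Ambiguous


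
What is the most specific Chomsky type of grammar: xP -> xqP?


LHS has context (more than one symbol) and |LHS| ≤ |RHS|
Classification: Type 1 (Context-Sensitive)


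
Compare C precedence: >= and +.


'+' is additive (level 9); '>=' is relational (level 7)
Higher level binds tighter
'+' has higher precedence than '>='


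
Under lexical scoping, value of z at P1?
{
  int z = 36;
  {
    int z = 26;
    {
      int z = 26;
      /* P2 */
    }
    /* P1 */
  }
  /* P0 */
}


z declared in the same block as P1
z = 26


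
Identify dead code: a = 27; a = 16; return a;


first assignment to a is overwritten before any read
Dead: 'a = 27'


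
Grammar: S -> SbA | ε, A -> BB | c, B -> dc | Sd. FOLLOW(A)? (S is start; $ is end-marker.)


$ ∈ FOLLOW(S). For each A -> αBβ: add FIRST(β)\{ε} to FOLLOW(B); if β nullable, add FOLLOW(A).
FOLLOW(A) = {$, b, d}


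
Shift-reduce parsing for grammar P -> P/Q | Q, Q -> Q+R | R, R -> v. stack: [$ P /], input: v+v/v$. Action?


no handle ('P/' is not any RHS); shift 'v'
Action: shift


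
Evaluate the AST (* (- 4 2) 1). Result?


Evaluate inner: (- 4 2) = 2
Evaluate root: (* 2 1) = 2
Result: 2


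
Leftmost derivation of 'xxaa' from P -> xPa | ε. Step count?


Derivation: P => xPa => xxPaa => xxaa
Steps: 3


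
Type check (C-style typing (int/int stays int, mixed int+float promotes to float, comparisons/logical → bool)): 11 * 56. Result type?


Operand types: int * int
Rule: mixed int/float promotes to float; int/int stays int
Result type: int


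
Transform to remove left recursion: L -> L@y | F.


Left-recursive alternatives: L@y; non-recursive: F
Introduce L': L -> FL', L' -> @yL' | ε


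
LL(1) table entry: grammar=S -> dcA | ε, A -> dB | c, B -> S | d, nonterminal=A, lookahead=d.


For [A, d]: 'd' ∈ FIRST(dB)
Entry: A -> dB


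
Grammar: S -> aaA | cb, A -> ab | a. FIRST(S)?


Per alternative of S: FIRST(aaA) = {a}; FIRST(cb) = {c}
FIRST(S) = {a, c}


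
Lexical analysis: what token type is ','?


Pattern: delimiter/punctuation
Type: PUNCTUATION


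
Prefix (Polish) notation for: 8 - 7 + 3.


left-to-right (same/higher precedence on left): tree is (+ (- 8 7) 3)
Prefix: + - 8 7 3


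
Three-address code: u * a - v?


Break into single-operator statements:
t1 = u * a
t2 = t1 - v


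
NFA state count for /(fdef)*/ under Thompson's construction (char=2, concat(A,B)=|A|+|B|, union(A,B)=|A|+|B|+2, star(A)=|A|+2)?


Syntax tree has 4 char leaf(s), 0 union(s), 1 star(s)
chars contribute 4×2 = 8; each union adds +2; each star adds +2
Total: 8 + 0 + 2 = 10 states


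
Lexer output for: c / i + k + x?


Scan left to right, longest-match per lexeme
Tokens: ID(c), OP(/), ID(i), OP(+), ID(k), OP(+), ID(x)


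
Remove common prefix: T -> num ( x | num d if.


Common prefix: 'num'
Factored: T -> num T', T' -> ( x | d if


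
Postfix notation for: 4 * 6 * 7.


Left to right (same or higher precedence on left)
Postfix: 4 6 * 7 *


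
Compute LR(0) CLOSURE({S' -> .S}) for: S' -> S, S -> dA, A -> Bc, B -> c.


Start: S' -> .S
For each item with dot before a nonterminal B, add B -> .γ for every B-production
Closure: [S' -> .S, S -> .dA]


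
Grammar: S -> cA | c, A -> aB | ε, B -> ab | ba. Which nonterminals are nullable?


A nonterminal is nullable iff some alternative derives ε (directly, or every symbol in it is nullable)
Nullable: {A}


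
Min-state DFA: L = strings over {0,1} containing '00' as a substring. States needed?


KMP-style automaton: 2 progress states + 1 absorbing accept = 3
Minimal DFA: 3 states


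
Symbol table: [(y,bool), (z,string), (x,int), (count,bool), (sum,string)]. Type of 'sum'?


Lookup 'sum' → type string


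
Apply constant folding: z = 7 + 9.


7 + 9 = 16 at compile time
Optimized: z = 16


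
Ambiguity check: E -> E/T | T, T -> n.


precedence layered via separate nonterminal T: deterministic
Unambiguous


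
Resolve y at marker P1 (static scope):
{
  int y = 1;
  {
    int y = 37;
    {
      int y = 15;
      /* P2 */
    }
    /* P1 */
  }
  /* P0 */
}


y declared in the same block as P1
y = 37


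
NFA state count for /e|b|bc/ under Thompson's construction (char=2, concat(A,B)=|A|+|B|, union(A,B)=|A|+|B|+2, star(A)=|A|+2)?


Syntax tree has 4 char leaf(s), 2 union(s), 0 star(s)
chars contribute 4×2 = 8; each union adds +2; each star adds +2
Total: 8 + 4 + 0 = 12 states


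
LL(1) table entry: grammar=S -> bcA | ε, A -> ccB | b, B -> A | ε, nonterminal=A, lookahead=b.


For [A, b]: 'b' ∈ FIRST(b)
Entry: A -> b


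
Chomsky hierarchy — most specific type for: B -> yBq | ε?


Single nonterminal LHS, but y^n q^n is not regular
Classification: Type 2 (Context-Free)


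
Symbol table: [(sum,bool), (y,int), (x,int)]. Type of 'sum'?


Lookup 'sum' → type bool


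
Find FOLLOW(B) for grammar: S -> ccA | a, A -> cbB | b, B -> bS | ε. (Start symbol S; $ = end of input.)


$ ∈ FOLLOW(S). For each A -> αBβ: add FIRST(β)\{ε} to FOLLOW(B); if β nullable, add FOLLOW(A).
FOLLOW(B) = {$}


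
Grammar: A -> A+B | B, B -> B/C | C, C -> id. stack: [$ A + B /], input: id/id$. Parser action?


no handle; shift 'id'
Action: shift


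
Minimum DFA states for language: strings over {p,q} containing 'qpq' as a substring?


KMP-style automaton: 3 progress states + 1 absorbing accept = 4
Minimal DFA: 4 states


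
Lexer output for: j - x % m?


Scan left to right, longest-match per lexeme
Tokens: ID(j), OP(-), ID(x), OP(%), ID(m)


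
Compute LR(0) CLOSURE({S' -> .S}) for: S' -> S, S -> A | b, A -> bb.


Start: S' -> .S
For each item with dot before a nonterminal B, add B -> .γ for every B-production
Closure: [S' -> .S, S -> .A, S -> .b, A -> .bb]


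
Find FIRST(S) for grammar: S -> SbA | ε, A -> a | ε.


Per alternative of S: FIRST(SbA) = {b}; FIRST(ε) = {ε}
FIRST(S) = {b, ε}


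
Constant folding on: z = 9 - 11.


9 - 11 = -2 at compile time
Optimized: z = -2


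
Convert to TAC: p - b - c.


Break into single-operator statements:
t1 = p - b
t2 = t1 - c


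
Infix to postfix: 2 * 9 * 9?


Left to right (same or higher precedence on left)
Postfix: 2 9 * 9 *


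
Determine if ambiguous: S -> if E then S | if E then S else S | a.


dangling else: 'if E then if E then a else a' parses two ways
Ambiguous


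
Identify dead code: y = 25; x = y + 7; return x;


y is read by x's definition; x is returned
No dead code


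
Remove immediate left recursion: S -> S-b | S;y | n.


Left-recursive alternatives: S-b, S;y; non-recursive: n
Introduce S': S -> nS', S' -> -bS' | ;yS' | ε


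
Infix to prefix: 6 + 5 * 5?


'*' binds tighter: tree is (+ 6 (* 5 5))
Prefix: + 6 * 5 5


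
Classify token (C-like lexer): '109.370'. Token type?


Pattern: digits with a decimal point
Type: FLOAT_LITERAL


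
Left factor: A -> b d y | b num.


Common prefix: 'b'
Factored: A -> b A', A' -> d y | num


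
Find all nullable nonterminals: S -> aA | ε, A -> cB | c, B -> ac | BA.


A nonterminal is nullable iff some alternative derives ε (directly, or every symbol in it is nullable)
Nullable: {S}


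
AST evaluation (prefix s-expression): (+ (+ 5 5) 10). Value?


Evaluate inner: (+ 5 5) = 10
Evaluate root: (+ 10 10) = 20
Result: 20


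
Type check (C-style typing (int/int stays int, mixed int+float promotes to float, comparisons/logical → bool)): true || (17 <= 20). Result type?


Operand types: bool || bool
Rule: logical operators take bool operands and yield bool
Result type: bool


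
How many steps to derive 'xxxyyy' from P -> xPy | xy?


Derivation: P => xPy => xxPyy => xxxyyy
Steps: 3


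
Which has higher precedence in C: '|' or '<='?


'<=' is relational (level 7); '|' is bitwise OR (level 3)
Higher level binds tighter
'<=' has higher precedence than '|'


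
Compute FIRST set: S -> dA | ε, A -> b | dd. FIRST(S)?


Per alternative of S: FIRST(dA) = {d}; FIRST(ε) = {ε}
FIRST(S) = {d, ε}


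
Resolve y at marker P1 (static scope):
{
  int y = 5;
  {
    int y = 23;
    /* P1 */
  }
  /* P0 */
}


y declared in the same block as P1
y = 23


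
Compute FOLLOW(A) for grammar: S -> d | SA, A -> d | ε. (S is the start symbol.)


$ ∈ FOLLOW(S). For each A -> αBβ: add FIRST(β)\{ε} to FOLLOW(B); if β nullable, add FOLLOW(A).
FOLLOW(A) = {$, d}


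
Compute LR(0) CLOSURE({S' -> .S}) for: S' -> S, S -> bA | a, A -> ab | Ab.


Start: S' -> .S
For each item with dot before a nonterminal B, add B -> .γ for every B-production
Closure: [S' -> .S, S -> .bA, S -> .a]


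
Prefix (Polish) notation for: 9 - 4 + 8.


left-to-right (same/higher precedence on left): tree is (+ (- 9 4) 8)
Prefix: + - 9 4 8


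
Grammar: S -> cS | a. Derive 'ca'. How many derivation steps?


Derivation: S => cS => ca
Steps: 2


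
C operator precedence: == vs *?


'*' is multiplicative (level 10); '==' is equality (level 6)
Higher level binds tighter
'*' has higher precedence than '=='


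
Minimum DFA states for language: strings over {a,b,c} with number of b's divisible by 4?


Track (count of b) mod 4: states 0..3, accept at 0
Minimal DFA: 4 states


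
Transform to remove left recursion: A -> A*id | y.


Left-recursive alternatives: A*id; non-recursive: y
Introduce A': A -> yA', A' -> *idA' | ε


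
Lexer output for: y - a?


Scan left to right, longest-match per lexeme
Tokens: ID(y), OP(-), ID(a)


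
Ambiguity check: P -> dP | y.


right-linear, alternatives start with distinct terminals 'd' vs 'y': unique leftmost derivation
Unambiguous


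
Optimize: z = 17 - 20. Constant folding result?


17 - 20 = -3 at compile time
Optimized: z = -3


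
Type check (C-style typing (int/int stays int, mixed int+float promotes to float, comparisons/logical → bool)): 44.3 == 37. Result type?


Operand types: float == int
Rule: comparison yields bool
Result type: bool


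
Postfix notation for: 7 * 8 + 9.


Left to right (same or higher precedence on left)
Postfix: 7 8 * 9 +


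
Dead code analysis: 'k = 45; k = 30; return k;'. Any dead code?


first assignment to k is overwritten before any read
Dead: 'k = 45'


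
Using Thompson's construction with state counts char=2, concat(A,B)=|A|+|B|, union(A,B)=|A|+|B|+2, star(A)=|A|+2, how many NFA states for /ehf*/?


Syntax tree has 3 char leaf(s), 0 union(s), 1 star(s)
chars contribute 3×2 = 6; each union adds +2; each star adds +2
Total: 6 + 0 + 2 = 8 states


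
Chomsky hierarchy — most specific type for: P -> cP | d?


Right-linear: every RHS is a terminal or a terminal followed by one nonterminal
Classification: Type 3 (Regular)


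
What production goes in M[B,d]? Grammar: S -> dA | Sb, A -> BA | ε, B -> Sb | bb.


For [B, d]: 'd' ∈ FIRST(Sb)
Entry: B -> Sb


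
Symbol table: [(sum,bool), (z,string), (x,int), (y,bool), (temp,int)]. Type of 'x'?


Lookup 'x' → type int


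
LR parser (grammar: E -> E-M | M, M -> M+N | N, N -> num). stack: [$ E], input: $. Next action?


start symbol E on stack, input exhausted
Action: accept


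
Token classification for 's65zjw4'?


Pattern: letter/underscore followed by alphanumerics, not a keyword
Type: IDENTIFIER


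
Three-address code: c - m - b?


Break into single-operator statements:
t1 = c - m
t2 = t1 - b


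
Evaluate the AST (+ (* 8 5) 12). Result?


Evaluate inner: (* 8 5) = 40
Evaluate root: (+ 40 12) = 52
Result: 52


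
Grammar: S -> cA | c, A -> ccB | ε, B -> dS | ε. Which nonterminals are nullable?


A nonterminal is nullable iff some alternative derives ε (directly, or every symbol in it is nullable)
Nullable: {A, B}


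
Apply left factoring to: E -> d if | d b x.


Common prefix: 'd'
Factored: E -> d E', E' -> if | b x


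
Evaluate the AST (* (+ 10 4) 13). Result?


Evaluate inner: (+ 10 4) = 14
Evaluate root: (* 14 13) = 182
Result: 182


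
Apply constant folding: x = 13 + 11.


13 + 11 = 24 at compile time
Optimized: x = 24


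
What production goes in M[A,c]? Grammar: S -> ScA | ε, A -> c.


For [A, c]: 'c' ∈ FIRST(c)
Entry: A -> c


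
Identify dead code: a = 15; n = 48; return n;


a is assigned but never read
Dead: 'a = 15'


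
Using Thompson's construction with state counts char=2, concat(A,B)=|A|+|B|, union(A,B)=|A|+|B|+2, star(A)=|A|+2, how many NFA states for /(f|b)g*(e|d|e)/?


Syntax tree has 6 char leaf(s), 3 union(s), 1 star(s)
chars contribute 6×2 = 12; each union adds +2; each star adds +2
Total: 12 + 6 + 2 = 20 states


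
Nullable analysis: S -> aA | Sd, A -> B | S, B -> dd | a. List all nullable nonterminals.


A nonterminal is nullable iff some alternative derives ε (directly, or every symbol in it is nullable)
Nullable: {}


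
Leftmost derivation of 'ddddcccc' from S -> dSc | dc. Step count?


Derivation: S => dSc => ddScc => dddSccc => ddddcccc
Steps: 4


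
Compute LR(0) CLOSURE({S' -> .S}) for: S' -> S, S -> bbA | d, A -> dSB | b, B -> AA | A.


Start: S' -> .S
For each item with dot before a nonterminal B, add B -> .γ for every B-production
Closure: [S' -> .S, S -> .bbA, S -> .d]


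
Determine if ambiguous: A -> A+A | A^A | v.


'v+v^v' has two parse trees (no precedence encoded between + and ^)
Ambiguous


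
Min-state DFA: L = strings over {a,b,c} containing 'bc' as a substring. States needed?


KMP-style automaton: 2 progress states + 1 absorbing accept = 3
Minimal DFA: 3 states


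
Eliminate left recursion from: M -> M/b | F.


Left-recursive alternatives: M/b; non-recursive: F
Introduce M': M -> FM', M' -> /bM' | ε


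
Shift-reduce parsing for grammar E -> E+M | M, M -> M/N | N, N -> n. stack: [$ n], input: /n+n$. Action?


'n' on top is the handle for N -> n
Action: reduce (N -> n)


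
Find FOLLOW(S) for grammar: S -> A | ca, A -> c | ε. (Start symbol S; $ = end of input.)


$ ∈ FOLLOW(S). For each A -> αBβ: add FIRST(β)\{ε} to FOLLOW(B); if β nullable, add FOLLOW(A).
FOLLOW(S) = {$}


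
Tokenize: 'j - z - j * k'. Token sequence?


Scan left to right, longest-match per lexeme
Tokens: ID(j), OP(-), ID(z), OP(-), ID(j), OP(*), ID(k)


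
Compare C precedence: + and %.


'%' is multiplicative (level 10); '+' is additive (level 9)
Higher level binds tighter
'%' has higher precedence than '+'


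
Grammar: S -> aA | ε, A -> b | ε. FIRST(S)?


Per alternative of S: FIRST(aA) = {a}; FIRST(ε) = {ε}
FIRST(S) = {a, ε}


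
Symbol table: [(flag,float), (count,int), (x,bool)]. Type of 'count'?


Lookup 'count' → type int


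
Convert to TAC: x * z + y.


Break into single-operator statements:
t1 = x * z
t2 = t1 + y


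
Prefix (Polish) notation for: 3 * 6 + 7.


left-to-right (same/higher precedence on left): tree is (+ (* 3 6) 7)
Prefix: + * 3 6 7


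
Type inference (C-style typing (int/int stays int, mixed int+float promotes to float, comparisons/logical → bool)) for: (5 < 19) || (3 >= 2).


Operand types: bool || bool
Rule: logical operators take bool operands and yield bool
Result type: bool


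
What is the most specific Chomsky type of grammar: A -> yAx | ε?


Single nonterminal LHS, but y^n x^n is not regular
Classification: Type 2 (Context-Free)


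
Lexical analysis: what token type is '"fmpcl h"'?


Pattern: double-quoted sequence
Type: STRING_LITERAL


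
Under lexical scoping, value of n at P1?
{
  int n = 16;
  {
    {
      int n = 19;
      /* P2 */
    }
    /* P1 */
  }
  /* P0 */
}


P1's block does not declare n; resolves to the enclosing declaration at depth 0
n = 16


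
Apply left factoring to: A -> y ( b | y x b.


Common prefix: 'y'
Factored: A -> y A', A' -> ( b | x b


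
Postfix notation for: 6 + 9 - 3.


Left to right (same or higher precedence on left)
Postfix: 6 9 + 3 -


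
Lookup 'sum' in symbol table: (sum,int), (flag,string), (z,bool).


Lookup 'sum' → type int


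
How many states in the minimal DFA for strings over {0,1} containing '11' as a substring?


KMP-style automaton: 2 progress states + 1 absorbing accept = 3
Minimal DFA: 3 states


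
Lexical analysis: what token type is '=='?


Pattern: operator symbol
Type: OPERATOR


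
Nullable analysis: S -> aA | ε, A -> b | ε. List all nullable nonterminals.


A nonterminal is nullable iff some alternative derives ε (directly, or every symbol in it is nullable)
Nullable: {A, S}


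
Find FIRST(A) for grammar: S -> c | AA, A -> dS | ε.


Per alternative of A: FIRST(dS) = {d}; FIRST(ε) = {ε}
FIRST(A) = {d, ε}


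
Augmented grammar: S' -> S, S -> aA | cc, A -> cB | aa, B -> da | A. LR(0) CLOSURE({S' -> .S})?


Start: S' -> .S
For each item with dot before a nonterminal B, add B -> .γ for every B-production
Closure: [S' -> .S, S -> .aA, S -> .cc]


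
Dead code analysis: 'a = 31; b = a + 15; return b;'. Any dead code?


a is read by b's definition; b is returned
No dead code


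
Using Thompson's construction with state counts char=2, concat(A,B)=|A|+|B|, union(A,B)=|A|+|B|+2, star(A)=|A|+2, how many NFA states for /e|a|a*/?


Syntax tree has 3 char leaf(s), 2 union(s), 1 star(s)
chars contribute 3×2 = 6; each union adds +2; each star adds +2
Total: 6 + 4 + 2 = 12 states


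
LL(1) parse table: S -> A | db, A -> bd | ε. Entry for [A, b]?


For [A, b]: 'b' ∈ FIRST(bd)
Entry: A -> bd


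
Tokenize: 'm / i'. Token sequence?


Scan left to right, longest-match per lexeme
Tokens: ID(m), OP(/), ID(i)


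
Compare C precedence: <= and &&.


'<=' is relational (level 7); '&&' is logical AND (level 2)
Higher level binds tighter
'<=' has higher precedence than '&&'


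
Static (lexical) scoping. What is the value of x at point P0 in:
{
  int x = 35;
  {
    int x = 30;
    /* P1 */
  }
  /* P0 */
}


x declared in the same block as P0
x = 35


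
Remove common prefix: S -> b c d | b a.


Common prefix: 'b'
Factored: S -> b S', S' -> c d | a


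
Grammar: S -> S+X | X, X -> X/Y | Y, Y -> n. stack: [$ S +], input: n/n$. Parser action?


no handle ('S+' is not any RHS); shift 'n'
Action: shift


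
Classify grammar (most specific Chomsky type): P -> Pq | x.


Left-linear: every RHS is a terminal or one nonterminal followed by a terminal
Classification: Type 3 (Regular)


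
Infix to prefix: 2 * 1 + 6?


left-to-right (same/higher precedence on left): tree is (+ (* 2 1) 6)
Prefix: + * 2 1 6


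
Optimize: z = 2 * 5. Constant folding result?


2 * 5 = 10 at compile time
Optimized: z = 10


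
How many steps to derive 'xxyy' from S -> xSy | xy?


Derivation: S => xSy => xxyy
Steps: 2


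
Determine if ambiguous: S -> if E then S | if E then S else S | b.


dangling else: 'if E then if E then b else b' parses two ways
Ambiguous


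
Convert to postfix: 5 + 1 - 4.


Left to right (same or higher precedence on left)
Postfix: 5 1 + 4 -


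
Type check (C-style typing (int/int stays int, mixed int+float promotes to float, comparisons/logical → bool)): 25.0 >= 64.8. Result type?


Operand types: float >= float
Rule: comparison yields bool
Result type: bool


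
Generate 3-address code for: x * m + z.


Break into single-operator statements:
t1 = x * m
t2 = t1 + z


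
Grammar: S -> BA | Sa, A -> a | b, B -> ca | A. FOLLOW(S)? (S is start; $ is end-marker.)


$ ∈ FOLLOW(S). For each A -> αBβ: add FIRST(β)\{ε} to FOLLOW(B); if β nullable, add FOLLOW(A).
FOLLOW(S) = {$, a}


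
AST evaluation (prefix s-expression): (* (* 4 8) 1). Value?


Evaluate inner: (* 4 8) = 32
Evaluate root: (* 32 1) = 32
Result: 32


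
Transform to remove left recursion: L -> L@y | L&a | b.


Left-recursive alternatives: L@y, L&a; non-recursive: b
Introduce L': L -> bL', L' -> @yL' | &aL' | ε


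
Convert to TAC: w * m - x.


Break into single-operator statements:
t1 = w * m
t2 = t1 - x


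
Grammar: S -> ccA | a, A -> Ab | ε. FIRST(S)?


Per alternative of S: FIRST(ccA) = {c}; FIRST(a) = {a}
FIRST(S) = {a, c}


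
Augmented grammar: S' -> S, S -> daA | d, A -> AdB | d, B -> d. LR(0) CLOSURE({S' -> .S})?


Start: S' -> .S
For each item with dot before a nonterminal B, add B -> .γ for every B-production
Closure: [S' -> .S, S -> .daA, S -> .d]


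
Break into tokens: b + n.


Scan left to right, longest-match per lexeme
Tokens: ID(b), OP(+), ID(n)


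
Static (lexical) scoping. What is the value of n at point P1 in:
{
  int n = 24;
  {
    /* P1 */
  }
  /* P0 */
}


P1's block does not declare n; resolves to the enclosing declaration at depth 0
n = 24


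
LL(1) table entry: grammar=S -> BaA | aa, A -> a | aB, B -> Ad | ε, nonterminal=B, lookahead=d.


For [B, d]: ε is nullable and 'd' ∈ FOLLOW(B)
Entry: B -> ε


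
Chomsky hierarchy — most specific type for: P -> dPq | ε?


Single nonterminal LHS, but d^n q^n is not regular
Classification: Type 2 (Context-Free)


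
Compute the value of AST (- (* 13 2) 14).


Evaluate inner: (* 13 2) = 26
Evaluate root: (- 26 14) = 12
Result: 12


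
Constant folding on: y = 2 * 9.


2 * 9 = 18 at compile time
Optimized: y = 18


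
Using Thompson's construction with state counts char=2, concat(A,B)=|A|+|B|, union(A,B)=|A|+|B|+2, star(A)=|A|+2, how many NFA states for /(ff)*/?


Syntax tree has 2 char leaf(s), 0 union(s), 1 star(s)
chars contribute 2×2 = 4; each union adds +2; each star adds +2
Total: 4 + 0 + 2 = 6 states


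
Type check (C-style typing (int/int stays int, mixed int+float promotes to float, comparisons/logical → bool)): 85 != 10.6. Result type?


Operand types: int != float
Rule: comparison yields bool
Result type: bool


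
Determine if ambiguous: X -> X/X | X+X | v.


'v/v+v' has two parse trees (no precedence encoded between / and +)
Ambiguous


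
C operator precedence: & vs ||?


'&' is bitwise AND (level 5); '||' is logical OR (level 1)
Higher level binds tighter
'&' has higher precedence than '||'


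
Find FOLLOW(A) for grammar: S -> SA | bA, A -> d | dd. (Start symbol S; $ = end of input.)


$ ∈ FOLLOW(S). For each A -> αBβ: add FIRST(β)\{ε} to FOLLOW(B); if β nullable, add FOLLOW(A).
FOLLOW(A) = {$, d}


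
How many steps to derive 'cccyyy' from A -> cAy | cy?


Derivation: A => cAy => ccAyy => cccyyy
Steps: 3


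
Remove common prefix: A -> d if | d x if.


Common prefix: 'd'
Factored: A -> d A', A' -> if | x if


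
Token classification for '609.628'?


Pattern: digits with a decimal point
Type: FLOAT_LITERAL


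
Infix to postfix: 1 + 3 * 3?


* has higher precedence, evaluate 3*3 first
Postfix: 1 3 3 * +


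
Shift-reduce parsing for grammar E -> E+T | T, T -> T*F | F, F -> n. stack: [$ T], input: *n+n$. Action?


shift '*' to continue T -> T*F
Action: shift


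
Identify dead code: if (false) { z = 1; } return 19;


condition is constant false, so the whole block is unreachable
Dead: 'if (false) { z = 1; }'


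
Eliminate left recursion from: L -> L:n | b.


Left-recursive alternatives: L:n; non-recursive: b
Introduce L': L -> bL', L' -> :nL' | ε


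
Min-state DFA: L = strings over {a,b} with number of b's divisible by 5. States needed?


Track (count of b) mod 5: states 0..4, accept at 0
Minimal DFA: 5 states


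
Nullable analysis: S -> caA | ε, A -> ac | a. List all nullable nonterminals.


A nonterminal is nullable iff some alternative derives ε (directly, or every symbol in it is nullable)
Nullable: {S}


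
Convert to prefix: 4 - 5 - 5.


left-to-right (same/higher precedence on left): tree is (- (- 4 5) 5)
Prefix: - - 4 5 5


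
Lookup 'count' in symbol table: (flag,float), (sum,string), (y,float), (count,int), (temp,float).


Lookup 'count' → type int


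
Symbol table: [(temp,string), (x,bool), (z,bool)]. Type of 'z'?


Lookup 'z' → type bool
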